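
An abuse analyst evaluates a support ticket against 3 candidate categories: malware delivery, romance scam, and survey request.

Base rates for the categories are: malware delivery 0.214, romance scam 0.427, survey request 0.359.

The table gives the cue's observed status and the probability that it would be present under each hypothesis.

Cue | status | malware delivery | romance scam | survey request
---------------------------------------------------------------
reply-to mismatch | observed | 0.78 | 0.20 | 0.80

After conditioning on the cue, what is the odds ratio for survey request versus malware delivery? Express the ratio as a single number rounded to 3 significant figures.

1.72

Posterior odds equal prior odds times the likelihood ratio; only the two competing hypotheses matter.
  survey request: 0.359 × 0.80 = 0.2872
  malware delivery: 0.214 × 0.78 = 0.16692
Odds(survey request : malware delivery) = 0.2872 / 0.16692 ≈ 1.72.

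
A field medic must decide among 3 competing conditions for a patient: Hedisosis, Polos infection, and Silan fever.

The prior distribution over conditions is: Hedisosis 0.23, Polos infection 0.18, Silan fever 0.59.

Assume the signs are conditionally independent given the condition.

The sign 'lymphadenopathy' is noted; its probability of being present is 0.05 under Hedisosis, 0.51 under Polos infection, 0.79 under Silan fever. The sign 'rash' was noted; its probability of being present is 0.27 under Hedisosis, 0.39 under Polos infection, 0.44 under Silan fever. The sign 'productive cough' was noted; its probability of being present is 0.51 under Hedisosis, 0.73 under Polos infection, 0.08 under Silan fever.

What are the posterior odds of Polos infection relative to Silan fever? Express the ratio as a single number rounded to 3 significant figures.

The normalizing constant cancels in an odds ratio, so compute prior × likelihood for the two hypotheses only:
  Polos infection: 0.18 × 0.51 × 0.39 × 0.73 = 0.026135
  Silan fever: 0.59 × 0.79 × 0.44 × 0.08 = 0.016407
Odds(Polos infection : Silan fever) = 0.026135 / 0.016407 ≈ 1.59.

1.59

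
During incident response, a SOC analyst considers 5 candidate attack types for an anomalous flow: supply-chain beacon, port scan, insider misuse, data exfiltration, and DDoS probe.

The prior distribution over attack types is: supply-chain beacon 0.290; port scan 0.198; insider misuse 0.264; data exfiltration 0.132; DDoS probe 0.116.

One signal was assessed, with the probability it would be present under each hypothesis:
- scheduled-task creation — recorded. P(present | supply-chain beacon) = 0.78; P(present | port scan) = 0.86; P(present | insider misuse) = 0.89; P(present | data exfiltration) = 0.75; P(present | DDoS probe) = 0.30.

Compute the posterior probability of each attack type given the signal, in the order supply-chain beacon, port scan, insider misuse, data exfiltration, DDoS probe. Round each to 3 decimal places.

0.296, 0.223, 0.307, 0.129, 0.045

By Bayes' rule, the unnormalized weight for each hypothesis is prior × likelihood:
  supply-chain beacon: 0.290 × 0.78 = 0.2262
  port scan: 0.198 × 0.86 = 0.17028
  insider misuse: 0.264 × 0.89 = 0.23496
  data exfiltration: 0.132 × 0.75 = 0.099
  DDoS probe: 0.116 × 0.30 = 0.0348
The unnormalized weights sum to 0.76524.
P(supply-chain beacon | evidence) = 0.2262 / 0.76524 ≈ 0.296
P(port scan | evidence) = 0.17028 / 0.76524 ≈ 0.223
P(insider misuse | evidence) = 0.23496 / 0.76524 ≈ 0.307
P(data exfiltration | evidence) = 0.099 / 0.76524 ≈ 0.129
P(DDoS probe | evidence) = 0.0348 / 0.76524 ≈ 0.045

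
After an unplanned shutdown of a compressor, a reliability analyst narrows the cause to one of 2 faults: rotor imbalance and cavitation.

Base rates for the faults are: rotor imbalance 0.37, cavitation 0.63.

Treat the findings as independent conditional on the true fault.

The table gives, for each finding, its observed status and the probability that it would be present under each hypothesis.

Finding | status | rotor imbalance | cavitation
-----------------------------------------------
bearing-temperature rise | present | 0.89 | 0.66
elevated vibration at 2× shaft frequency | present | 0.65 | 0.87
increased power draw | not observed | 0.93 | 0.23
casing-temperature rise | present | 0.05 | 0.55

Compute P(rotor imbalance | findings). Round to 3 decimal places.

By Bayes' rule with conditional independence, the unnormalized weight for each hypothesis is prior × ∏ likelihoods (using 1 − P(present | H) for each absent finding):
  rotor imbalance: 0.37 × 0.89 × 0.65 × (1 − 0.93) × 0.05 = 0.00074916
  cavitation: 0.63 × 0.66 × 0.87 × (1 − 0.23) × 0.55 = 0.1532
Marginal likelihood of the evidence = 0.15395.
P(rotor imbalance | evidence) = 0.00074916 / 0.15395 ≈ 0.005.

0.005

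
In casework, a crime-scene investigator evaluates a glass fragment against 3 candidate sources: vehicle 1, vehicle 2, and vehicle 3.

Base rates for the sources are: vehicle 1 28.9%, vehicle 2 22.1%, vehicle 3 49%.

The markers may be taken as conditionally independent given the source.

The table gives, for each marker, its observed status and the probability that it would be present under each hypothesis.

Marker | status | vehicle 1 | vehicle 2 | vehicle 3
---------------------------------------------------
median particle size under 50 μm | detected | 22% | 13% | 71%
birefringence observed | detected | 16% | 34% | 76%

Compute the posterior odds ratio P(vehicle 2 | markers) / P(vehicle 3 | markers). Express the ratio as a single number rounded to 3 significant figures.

0.0369

The normalizing constant cancels in an odds ratio, so compute prior × likelihood for the two hypotheses only:
  vehicle 2: 0.221 × 0.13 × 0.34 = 0.0097682
  vehicle 3: 0.490 × 0.71 × 0.76 = 0.2644
Posterior odds = 0.0097682 / 0.2644 ≈ 0.0369.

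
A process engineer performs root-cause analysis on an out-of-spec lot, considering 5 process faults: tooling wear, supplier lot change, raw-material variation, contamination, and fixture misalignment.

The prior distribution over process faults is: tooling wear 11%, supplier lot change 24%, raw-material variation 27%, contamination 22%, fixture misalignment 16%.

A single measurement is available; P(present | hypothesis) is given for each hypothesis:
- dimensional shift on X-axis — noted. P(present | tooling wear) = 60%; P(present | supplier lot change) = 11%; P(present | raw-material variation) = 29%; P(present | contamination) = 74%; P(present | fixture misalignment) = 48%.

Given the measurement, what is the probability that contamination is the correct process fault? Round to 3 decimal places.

0.397

Multiply each prior by the likelihood of the measurement:
  tooling wear: 0.11 × 0.60 = 0.066
  supplier lot change: 0.24 × 0.11 = 0.0264
  raw-material variation: 0.27 × 0.29 = 0.0783
  contamination: 0.22 × 0.74 = 0.1628
  fixture misalignment: 0.16 × 0.48 = 0.0768
Marginal likelihood of the evidence = 0.4103.
P(contamination | evidence) = 0.1628 / 0.4103 ≈ 0.397.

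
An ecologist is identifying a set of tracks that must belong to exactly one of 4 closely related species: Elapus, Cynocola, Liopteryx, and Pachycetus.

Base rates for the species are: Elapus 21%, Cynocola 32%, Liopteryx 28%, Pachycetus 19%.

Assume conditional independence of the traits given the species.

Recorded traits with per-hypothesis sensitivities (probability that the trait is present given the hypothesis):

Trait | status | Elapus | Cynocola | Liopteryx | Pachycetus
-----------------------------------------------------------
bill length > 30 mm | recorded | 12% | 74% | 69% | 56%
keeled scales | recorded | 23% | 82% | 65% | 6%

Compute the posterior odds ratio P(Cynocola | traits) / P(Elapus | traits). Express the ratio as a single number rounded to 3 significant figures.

33.5

Unnormalized posterior weight (prior times the trait likelihoods) for each of the two hypotheses:
  Cynocola: 0.32 × 0.74 × 0.82 = 0.19418
  Elapus: 0.21 × 0.12 × 0.23 = 0.005796
Posterior odds = 0.19418 / 0.005796 ≈ 33.5.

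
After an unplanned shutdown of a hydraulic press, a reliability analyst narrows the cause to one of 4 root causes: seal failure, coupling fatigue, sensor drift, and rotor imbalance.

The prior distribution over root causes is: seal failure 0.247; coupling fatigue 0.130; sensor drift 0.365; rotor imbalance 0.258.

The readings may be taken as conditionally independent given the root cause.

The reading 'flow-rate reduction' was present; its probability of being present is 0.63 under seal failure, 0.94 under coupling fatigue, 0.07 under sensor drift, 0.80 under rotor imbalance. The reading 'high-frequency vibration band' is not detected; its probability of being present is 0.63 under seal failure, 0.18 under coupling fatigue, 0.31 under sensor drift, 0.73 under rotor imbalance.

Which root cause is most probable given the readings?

For each hypothesis, the unnormalized posterior weight is prior × product of the reading likelihoods (using 1 − P(present | H) for each absent reading):
  seal failure: 0.247 × 0.63 × (1 − 0.63) = 0.057576
  coupling fatigue: 0.130 × 0.94 × (1 − 0.18) = 0.1002
  sensor drift: 0.365 × 0.07 × (1 − 0.31) = 0.017629
  rotor imbalance: 0.258 × 0.80 × (1 − 0.73) = 0.055728
Normalizing constant Z = 0.057576 + 0.1002 + 0.017629 + 0.055728 = 0.23114.
P(seal failure | evidence) ≈ 0.057576 / 0.23114 ≈ 0.249
P(coupling fatigue | evidence) ≈ 0.1002 / 0.23114 ≈ 0.434
P(sensor drift | evidence) ≈ 0.017629 / 0.23114 ≈ 0.076
P(rotor imbalance | evidence) ≈ 0.055728 / 0.23114 ≈ 0.241
The largest is 0.434, so coupling fatigue is most probable.

coupling fatigue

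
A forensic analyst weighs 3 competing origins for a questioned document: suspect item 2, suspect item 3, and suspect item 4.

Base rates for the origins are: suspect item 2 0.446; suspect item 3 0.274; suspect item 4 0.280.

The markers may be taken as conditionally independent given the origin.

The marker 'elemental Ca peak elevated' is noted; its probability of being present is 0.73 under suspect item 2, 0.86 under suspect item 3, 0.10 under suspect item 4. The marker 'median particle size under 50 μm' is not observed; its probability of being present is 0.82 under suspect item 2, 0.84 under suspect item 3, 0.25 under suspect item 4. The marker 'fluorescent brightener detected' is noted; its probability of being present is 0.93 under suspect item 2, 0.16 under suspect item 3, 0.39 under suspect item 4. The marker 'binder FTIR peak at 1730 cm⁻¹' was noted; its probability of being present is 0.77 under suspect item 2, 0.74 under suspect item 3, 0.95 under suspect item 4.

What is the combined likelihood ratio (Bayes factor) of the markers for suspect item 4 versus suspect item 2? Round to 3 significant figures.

0.295

Take the product of per-marker likelihoods under each hypothesis (using 1 − P(present | H) for each absent marker), then divide.
  suspect item 4: 0.10 × (1 − 0.25) × 0.39 × 0.95 = 0.027788
  suspect item 2: 0.73 × (1 − 0.82) × 0.93 × 0.77 = 0.094096
Bayes factor = 0.027788 / 0.094096 ≈ 0.295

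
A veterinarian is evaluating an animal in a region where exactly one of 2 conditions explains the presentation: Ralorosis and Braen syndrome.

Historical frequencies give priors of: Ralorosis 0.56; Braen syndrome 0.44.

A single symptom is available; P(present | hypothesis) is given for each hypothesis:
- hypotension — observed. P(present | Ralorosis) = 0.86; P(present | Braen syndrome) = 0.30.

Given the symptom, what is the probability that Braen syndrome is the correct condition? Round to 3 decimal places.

Multiply each prior by the likelihood of the symptom:
  Ralorosis: 0.56 × 0.86 = 0.4816
  Braen syndrome: 0.44 × 0.30 = 0.132
The unnormalized weights sum to 0.6136.
P(Braen syndrome | evidence) = 0.132 / 0.6136 ≈ 0.215.

0.215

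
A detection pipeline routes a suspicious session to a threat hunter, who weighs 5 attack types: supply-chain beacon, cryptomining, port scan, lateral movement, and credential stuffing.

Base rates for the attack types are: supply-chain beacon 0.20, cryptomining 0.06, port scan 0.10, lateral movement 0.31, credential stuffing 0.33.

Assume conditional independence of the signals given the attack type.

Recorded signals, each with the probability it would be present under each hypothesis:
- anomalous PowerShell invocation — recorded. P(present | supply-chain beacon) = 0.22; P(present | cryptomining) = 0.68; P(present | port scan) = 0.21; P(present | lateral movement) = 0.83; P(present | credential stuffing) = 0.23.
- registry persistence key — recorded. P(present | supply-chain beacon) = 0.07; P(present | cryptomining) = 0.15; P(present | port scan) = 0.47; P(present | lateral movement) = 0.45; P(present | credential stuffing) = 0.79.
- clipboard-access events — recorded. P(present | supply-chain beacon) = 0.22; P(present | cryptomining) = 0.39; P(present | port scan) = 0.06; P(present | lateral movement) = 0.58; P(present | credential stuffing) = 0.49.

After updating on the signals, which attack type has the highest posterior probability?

lateral movement

By Bayes' rule with conditional independence, the unnormalized weight for each hypothesis is prior × ∏ likelihoods:
  supply-chain beacon: 0.20 × 0.22 × 0.07 × 0.22 = 0.0006776
  cryptomining: 0.06 × 0.68 × 0.15 × 0.39 = 0.0023868
  port scan: 0.10 × 0.21 × 0.47 × 0.06 = 0.0005922
  lateral movement: 0.31 × 0.83 × 0.45 × 0.58 = 0.067155
  credential stuffing: 0.33 × 0.23 × 0.79 × 0.49 = 0.029381
Normalizing constant Z = 0.0006776 + 0.0023868 + 0.0005922 + 0.067155 + 0.029381 = 0.10019.
P(supply-chain beacon | evidence) ≈ 0.0006776 / 0.10019 ≈ 0.007
P(cryptomining | evidence) ≈ 0.0023868 / 0.10019 ≈ 0.024
P(port scan | evidence) ≈ 0.0005922 / 0.10019 ≈ 0.006
P(lateral movement | evidence) ≈ 0.067155 / 0.10019 ≈ 0.670
P(credential stuffing | evidence) ≈ 0.029381 / 0.10019 ≈ 0.293
The largest is 0.670, so lateral movement is most probable.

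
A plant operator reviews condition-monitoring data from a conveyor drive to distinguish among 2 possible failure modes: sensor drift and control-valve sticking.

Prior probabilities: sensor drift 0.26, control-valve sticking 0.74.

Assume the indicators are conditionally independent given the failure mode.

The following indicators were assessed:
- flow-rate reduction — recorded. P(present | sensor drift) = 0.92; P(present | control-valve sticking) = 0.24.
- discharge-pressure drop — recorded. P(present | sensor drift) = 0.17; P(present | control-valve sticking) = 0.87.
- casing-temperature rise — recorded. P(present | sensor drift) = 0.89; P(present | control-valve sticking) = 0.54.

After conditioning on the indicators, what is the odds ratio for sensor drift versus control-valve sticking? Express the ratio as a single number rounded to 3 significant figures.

Unnormalized posterior weight (prior times the indicator likelihoods) for each of the two hypotheses:
  sensor drift: 0.26 × 0.92 × 0.17 × 0.89 = 0.036191
  control-valve sticking: 0.74 × 0.24 × 0.87 × 0.54 = 0.083436
Odds(sensor drift : control-valve sticking) = 0.036191 / 0.083436 ≈ 0.434.

0.434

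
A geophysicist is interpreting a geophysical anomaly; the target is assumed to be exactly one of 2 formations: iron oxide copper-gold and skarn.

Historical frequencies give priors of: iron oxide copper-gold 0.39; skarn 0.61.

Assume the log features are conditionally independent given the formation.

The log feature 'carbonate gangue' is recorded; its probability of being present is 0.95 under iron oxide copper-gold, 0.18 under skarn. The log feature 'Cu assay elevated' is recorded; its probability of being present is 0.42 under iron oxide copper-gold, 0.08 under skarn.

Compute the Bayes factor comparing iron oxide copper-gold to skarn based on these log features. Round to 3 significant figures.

The Bayes factor is the ratio of the joint likelihoods of the log feature pattern under the two hypotheses.
  iron oxide copper-gold: 0.95 × 0.42 = 0.399
  skarn: 0.18 × 0.08 = 0.0144
Bayes factor = 0.399 / 0.0144 ≈ 27.7

27.7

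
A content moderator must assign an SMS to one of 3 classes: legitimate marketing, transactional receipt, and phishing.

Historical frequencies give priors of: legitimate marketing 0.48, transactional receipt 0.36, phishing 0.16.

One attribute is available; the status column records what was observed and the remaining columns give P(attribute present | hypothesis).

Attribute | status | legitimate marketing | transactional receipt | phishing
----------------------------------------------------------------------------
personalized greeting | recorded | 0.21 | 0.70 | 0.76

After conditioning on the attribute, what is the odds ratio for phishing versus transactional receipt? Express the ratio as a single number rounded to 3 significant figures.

0.483

Unnormalized posterior weight (prior times the attribute likelihood) for each of the two hypotheses:
  phishing: 0.16 × 0.76 = 0.1216
  transactional receipt: 0.36 × 0.70 = 0.252
Posterior odds = 0.1216 / 0.252 ≈ 0.483.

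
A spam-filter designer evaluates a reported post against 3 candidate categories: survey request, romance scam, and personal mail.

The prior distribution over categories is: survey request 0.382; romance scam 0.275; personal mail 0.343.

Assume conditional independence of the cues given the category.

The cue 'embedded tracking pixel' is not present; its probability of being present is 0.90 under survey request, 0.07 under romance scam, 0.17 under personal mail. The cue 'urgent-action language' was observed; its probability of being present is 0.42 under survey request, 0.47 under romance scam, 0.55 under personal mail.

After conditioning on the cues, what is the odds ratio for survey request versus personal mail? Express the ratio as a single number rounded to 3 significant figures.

Unnormalized posterior weight (prior times the cue likelihoods) for each of the two hypotheses (using 1 − P(present | H) for each absent cue):
  survey request: 0.382 × (1 − 0.90) × 0.42 = 0.016044
  personal mail: 0.343 × (1 − 0.17) × 0.55 = 0.15658
Posterior odds = 0.016044 / 0.15658 ≈ 0.102.

0.102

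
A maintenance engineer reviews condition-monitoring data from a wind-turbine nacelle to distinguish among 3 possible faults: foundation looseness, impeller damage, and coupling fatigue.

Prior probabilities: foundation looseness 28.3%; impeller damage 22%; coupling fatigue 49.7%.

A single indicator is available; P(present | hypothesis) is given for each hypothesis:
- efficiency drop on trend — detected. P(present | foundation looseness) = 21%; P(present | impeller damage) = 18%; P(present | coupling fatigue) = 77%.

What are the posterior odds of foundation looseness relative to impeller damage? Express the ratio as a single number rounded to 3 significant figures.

Unnormalized posterior weight (prior times the indicator likelihood) for each of the two hypotheses:
  foundation looseness: 0.283 × 0.21 = 0.05943
  impeller damage: 0.220 × 0.18 = 0.0396
Odds(foundation looseness : impeller damage) = 0.05943 / 0.0396 ≈ 1.50.

1.50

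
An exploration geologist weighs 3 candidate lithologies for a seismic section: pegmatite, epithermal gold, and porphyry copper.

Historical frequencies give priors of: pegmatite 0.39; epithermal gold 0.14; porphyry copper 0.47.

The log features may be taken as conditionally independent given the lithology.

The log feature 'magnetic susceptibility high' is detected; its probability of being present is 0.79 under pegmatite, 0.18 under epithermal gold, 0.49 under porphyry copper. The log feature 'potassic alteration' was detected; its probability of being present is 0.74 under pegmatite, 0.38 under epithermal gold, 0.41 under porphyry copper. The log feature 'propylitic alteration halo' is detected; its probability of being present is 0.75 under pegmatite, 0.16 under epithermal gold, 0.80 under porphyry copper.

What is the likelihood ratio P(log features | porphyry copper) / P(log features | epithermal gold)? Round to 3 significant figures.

Take the product of per-log feature likelihoods under each hypothesis, then divide.
  porphyry copper: 0.49 × 0.41 × 0.80 = 0.16072
  epithermal gold: 0.18 × 0.38 × 0.16 = 0.010944
Bayes factor = 0.16072 / 0.010944 ≈ 14.7

14.7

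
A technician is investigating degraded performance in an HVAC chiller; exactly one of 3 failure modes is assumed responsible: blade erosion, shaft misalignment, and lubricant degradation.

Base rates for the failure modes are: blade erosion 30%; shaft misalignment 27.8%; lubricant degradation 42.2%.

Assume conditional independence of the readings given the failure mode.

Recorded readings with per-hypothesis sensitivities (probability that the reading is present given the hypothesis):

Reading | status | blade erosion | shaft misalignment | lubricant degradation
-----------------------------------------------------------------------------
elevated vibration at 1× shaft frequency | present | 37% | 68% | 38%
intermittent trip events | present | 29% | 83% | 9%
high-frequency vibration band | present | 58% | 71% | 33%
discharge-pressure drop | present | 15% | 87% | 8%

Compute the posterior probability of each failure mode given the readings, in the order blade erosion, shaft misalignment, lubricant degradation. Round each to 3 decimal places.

0.028, 0.968, 0.004

Multiply each prior by the joint likelihood of the reading pattern:
  blade erosion: 0.300 × 0.37 × 0.29 × 0.58 × 0.15 = 0.0028005
  shaft misalignment: 0.278 × 0.68 × 0.83 × 0.71 × 0.87 = 0.096919
  lubricant degradation: 0.422 × 0.38 × 0.09 × 0.33 × 0.08 = 0.00038102
The unnormalized weights sum to 0.1001.
P(blade erosion | evidence) = 0.0028005 / 0.1001 ≈ 0.028
P(shaft misalignment | evidence) = 0.096919 / 0.1001 ≈ 0.968
P(lubricant degradation | evidence) = 0.00038102 / 0.1001 ≈ 0.004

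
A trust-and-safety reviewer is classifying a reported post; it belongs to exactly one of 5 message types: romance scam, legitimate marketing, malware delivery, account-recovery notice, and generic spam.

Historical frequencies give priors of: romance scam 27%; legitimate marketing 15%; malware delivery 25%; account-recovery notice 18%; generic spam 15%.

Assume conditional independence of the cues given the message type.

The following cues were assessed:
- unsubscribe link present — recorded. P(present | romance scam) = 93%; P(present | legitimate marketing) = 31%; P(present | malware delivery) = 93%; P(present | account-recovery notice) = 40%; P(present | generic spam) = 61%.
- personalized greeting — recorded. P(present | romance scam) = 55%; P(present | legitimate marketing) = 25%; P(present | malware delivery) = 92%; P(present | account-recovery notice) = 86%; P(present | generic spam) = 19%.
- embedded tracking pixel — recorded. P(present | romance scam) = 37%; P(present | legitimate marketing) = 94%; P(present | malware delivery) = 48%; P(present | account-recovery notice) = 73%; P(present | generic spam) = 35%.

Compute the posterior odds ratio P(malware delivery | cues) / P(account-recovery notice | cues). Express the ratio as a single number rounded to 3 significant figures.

Unnormalized posterior weight (prior times the cue likelihoods) for each of the two hypotheses:
  malware delivery: 0.25 × 0.93 × 0.92 × 0.48 = 0.10267
  account-recovery notice: 0.18 × 0.40 × 0.86 × 0.73 = 0.045202
Posterior odds = 0.10267 / 0.045202 ≈ 2.27.

2.27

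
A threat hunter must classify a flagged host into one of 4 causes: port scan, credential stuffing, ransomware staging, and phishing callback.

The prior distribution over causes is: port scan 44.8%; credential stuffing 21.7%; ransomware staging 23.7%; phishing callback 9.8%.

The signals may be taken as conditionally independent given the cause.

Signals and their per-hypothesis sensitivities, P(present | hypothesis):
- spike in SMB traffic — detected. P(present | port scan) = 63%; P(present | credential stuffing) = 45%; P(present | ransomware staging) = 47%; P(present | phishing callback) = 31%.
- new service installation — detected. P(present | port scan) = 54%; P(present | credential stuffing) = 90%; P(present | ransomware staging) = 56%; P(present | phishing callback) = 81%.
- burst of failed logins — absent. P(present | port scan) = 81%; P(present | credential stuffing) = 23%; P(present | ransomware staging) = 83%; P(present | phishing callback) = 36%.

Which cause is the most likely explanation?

Multiply each prior by the joint likelihood of the signal pattern (using 1 − P(present | H) for each absent signal):
  port scan: 0.448 × 0.63 × 0.54 × (1 − 0.81) = 0.028958
  credential stuffing: 0.217 × 0.45 × 0.90 × (1 − 0.23) = 0.067671
  ransomware staging: 0.237 × 0.47 × 0.56 × (1 − 0.83) = 0.010604
  phishing callback: 0.098 × 0.31 × 0.81 × (1 − 0.36) = 0.015749
Normalizing constant Z = 0.028958 + 0.067671 + 0.010604 + 0.015749 = 0.12298.
P(port scan | evidence) ≈ 0.028958 / 0.12298 ≈ 0.235
P(credential stuffing | evidence) ≈ 0.067671 / 0.12298 ≈ 0.550
P(ransomware staging | evidence) ≈ 0.010604 / 0.12298 ≈ 0.086
P(phishing callback | evidence) ≈ 0.015749 / 0.12298 ≈ 0.128
The largest is 0.550, so credential stuffing is most probable.

credential stuffing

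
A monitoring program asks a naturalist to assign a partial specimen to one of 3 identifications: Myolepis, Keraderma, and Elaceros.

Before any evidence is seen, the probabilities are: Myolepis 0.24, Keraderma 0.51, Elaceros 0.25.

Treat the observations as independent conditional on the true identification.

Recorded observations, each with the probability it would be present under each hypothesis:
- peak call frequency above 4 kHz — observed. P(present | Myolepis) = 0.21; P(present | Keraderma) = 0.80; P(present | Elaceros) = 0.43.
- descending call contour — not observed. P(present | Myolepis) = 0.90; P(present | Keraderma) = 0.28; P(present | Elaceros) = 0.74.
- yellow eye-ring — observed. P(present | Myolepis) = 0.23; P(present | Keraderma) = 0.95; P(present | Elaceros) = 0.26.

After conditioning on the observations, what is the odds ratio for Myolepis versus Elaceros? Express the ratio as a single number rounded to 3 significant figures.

0.160

Posterior odds equal prior odds times the likelihood ratio; only the two competing hypotheses matter (using 1 − P(present | H) for each absent observation).
  Myolepis: 0.24 × 0.21 × (1 − 0.90) × 0.23 = 0.0011592
  Elaceros: 0.25 × 0.43 × (1 − 0.74) × 0.26 = 0.007267
Odds(Myolepis : Elaceros) = 0.0011592 / 0.007267 ≈ 0.160.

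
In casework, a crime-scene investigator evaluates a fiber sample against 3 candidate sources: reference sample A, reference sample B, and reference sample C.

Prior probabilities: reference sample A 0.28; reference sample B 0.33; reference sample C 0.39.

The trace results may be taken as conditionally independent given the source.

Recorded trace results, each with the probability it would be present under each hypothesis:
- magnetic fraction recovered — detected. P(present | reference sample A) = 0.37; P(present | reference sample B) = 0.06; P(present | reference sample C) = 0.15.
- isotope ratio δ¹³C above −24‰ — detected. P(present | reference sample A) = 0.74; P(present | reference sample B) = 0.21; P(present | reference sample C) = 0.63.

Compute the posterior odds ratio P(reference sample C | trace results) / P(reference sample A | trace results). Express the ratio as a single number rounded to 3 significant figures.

Unnormalized posterior weight (prior times the trace result likelihoods) for each of the two hypotheses:
  reference sample C: 0.39 × 0.15 × 0.63 = 0.036855
  reference sample A: 0.28 × 0.37 × 0.74 = 0.076664
Odds(reference sample C : reference sample A) = 0.036855 / 0.076664 ≈ 0.481.

0.481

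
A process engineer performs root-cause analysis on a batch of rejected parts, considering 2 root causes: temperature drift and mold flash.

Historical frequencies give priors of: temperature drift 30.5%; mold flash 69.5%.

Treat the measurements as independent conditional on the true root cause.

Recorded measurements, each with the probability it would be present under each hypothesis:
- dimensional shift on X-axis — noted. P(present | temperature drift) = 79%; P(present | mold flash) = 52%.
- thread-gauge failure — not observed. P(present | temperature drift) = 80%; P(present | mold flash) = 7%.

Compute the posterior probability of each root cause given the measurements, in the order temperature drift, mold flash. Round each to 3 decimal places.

By Bayes' rule with conditional independence, the unnormalized weight for each hypothesis is prior × ∏ likelihoods (using 1 − P(present | H) for each absent measurement):
  temperature drift: 0.305 × 0.79 × (1 − 0.80) = 0.04819
  mold flash: 0.695 × 0.52 × (1 − 0.07) = 0.3361
Marginal likelihood of the evidence = 0.38429.
P(temperature drift | evidence) = 0.04819 / 0.38429 ≈ 0.125
P(mold flash | evidence) = 0.3361 / 0.38429 ≈ 0.875

0.125, 0.875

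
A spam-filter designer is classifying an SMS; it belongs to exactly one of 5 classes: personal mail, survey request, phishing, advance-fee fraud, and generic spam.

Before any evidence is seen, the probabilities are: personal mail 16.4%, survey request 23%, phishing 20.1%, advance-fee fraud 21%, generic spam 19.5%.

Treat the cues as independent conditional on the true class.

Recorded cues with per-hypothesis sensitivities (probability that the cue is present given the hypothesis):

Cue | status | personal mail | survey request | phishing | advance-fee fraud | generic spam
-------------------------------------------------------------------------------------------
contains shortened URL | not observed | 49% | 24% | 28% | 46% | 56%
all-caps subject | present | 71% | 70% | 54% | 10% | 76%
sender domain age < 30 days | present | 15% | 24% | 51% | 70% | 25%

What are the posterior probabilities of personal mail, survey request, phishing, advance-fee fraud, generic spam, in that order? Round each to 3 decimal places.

Multiply each prior by the joint likelihood of the cue pattern (using 1 − P(present | H) for each absent cue):
  personal mail: 0.164 × (1 − 0.49) × 0.71 × 0.15 = 0.0089077
  survey request: 0.230 × (1 − 0.24) × 0.70 × 0.24 = 0.029366
  phishing: 0.201 × (1 − 0.28) × 0.54 × 0.51 = 0.039856
  advance-fee fraud: 0.210 × (1 − 0.46) × 0.10 × 0.70 = 0.007938
  generic spam: 0.195 × (1 − 0.56) × 0.76 × 0.25 = 0.016302
Marginal likelihood of the evidence = 0.10237.
P(personal mail | evidence) = 0.0089077 / 0.10237 ≈ 0.087
P(survey request | evidence) = 0.029366 / 0.10237 ≈ 0.287
P(phishing | evidence) = 0.039856 / 0.10237 ≈ 0.389
P(advance-fee fraud | evidence) = 0.007938 / 0.10237 ≈ 0.078
P(generic spam | evidence) = 0.016302 / 0.10237 ≈ 0.159

0.087, 0.287, 0.389, 0.078, 0.159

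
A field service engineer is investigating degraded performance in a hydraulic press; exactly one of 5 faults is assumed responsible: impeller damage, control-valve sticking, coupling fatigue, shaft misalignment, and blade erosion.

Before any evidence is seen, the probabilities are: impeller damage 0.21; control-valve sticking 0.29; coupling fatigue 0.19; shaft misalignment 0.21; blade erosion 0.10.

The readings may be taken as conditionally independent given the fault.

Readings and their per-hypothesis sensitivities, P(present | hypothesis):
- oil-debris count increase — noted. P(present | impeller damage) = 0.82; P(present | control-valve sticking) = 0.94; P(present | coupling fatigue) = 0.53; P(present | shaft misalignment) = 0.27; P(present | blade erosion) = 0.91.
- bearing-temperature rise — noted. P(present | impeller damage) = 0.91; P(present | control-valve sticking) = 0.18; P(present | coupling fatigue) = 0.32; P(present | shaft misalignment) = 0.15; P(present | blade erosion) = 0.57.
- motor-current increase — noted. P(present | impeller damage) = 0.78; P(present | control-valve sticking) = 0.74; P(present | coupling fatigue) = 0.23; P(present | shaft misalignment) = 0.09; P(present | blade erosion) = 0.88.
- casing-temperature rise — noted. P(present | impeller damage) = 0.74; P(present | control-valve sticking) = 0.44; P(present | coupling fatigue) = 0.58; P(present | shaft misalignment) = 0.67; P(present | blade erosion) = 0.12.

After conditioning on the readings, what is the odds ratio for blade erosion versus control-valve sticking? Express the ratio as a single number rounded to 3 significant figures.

0.343

The normalizing constant cancels in an odds ratio, so compute prior × likelihood for the two hypotheses only:
  blade erosion: 0.10 × 0.91 × 0.57 × 0.88 × 0.12 = 0.0054775
  control-valve sticking: 0.29 × 0.94 × 0.18 × 0.74 × 0.44 = 0.015977
Posterior odds = 0.0054775 / 0.015977 ≈ 0.343.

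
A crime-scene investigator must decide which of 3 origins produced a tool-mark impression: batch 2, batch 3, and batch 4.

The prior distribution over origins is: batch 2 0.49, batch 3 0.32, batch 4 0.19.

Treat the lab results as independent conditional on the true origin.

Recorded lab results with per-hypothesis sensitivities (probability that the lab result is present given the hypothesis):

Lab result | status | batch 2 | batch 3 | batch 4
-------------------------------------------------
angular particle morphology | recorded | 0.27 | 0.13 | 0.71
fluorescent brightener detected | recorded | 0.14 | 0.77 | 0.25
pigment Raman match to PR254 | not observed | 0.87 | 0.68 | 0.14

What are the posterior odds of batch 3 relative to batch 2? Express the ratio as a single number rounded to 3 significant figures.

4.26

Unnormalized posterior weight (prior times the lab result likelihoods) for each of the two hypotheses (using 1 − P(present | H) for each absent lab result):
  batch 3: 0.32 × 0.13 × 0.77 × (1 − 0.68) = 0.01025
  batch 2: 0.49 × 0.27 × 0.14 × (1 − 0.87) = 0.0024079
Odds(batch 3 : batch 2) = 0.01025 / 0.0024079 ≈ 4.26.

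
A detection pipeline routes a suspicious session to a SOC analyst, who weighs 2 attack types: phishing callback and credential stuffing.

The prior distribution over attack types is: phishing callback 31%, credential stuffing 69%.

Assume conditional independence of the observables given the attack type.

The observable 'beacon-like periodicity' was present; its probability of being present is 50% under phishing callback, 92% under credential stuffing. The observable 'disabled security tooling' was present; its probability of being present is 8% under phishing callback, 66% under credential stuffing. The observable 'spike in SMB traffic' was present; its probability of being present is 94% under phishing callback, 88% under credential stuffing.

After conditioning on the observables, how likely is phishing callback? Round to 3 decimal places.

By Bayes' rule with conditional independence, the unnormalized weight for each hypothesis is prior × ∏ likelihoods:
  phishing callback: 0.31 × 0.50 × 0.08 × 0.94 = 0.011656
  credential stuffing: 0.69 × 0.92 × 0.66 × 0.88 = 0.36869
Marginal likelihood of the evidence = 0.38035.
P(phishing callback | evidence) = 0.011656 / 0.38035 ≈ 0.031.

0.031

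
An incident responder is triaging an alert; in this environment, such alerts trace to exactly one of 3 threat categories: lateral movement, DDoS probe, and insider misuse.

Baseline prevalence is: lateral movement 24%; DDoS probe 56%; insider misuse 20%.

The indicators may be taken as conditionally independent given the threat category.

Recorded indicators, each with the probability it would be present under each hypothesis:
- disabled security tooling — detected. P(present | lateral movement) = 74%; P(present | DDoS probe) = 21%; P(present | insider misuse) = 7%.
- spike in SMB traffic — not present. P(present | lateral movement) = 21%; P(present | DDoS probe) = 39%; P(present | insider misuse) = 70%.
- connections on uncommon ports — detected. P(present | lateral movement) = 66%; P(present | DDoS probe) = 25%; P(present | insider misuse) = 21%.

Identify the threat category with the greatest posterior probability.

lateral movement

By Bayes' rule with conditional independence, the unnormalized weight for each hypothesis is prior × ∏ likelihoods (using 1 − P(present | H) for each absent indicator):
  lateral movement: 0.24 × 0.74 × (1 − 0.21) × 0.66 = 0.092601
  DDoS probe: 0.56 × 0.21 × (1 − 0.39) × 0.25 = 0.017934
  insider misuse: 0.20 × 0.07 × (1 − 0.70) × 0.21 = 0.000882
Marginal likelihood of the evidence = 0.11142.
P(lateral movement | evidence) ≈ 0.092601 / 0.11142 ≈ 0.831
P(DDoS probe | evidence) ≈ 0.017934 / 0.11142 ≈ 0.161
P(insider misuse | evidence) ≈ 0.000882 / 0.11142 ≈ 0.008
The largest is 0.831, so lateral movement is most probable.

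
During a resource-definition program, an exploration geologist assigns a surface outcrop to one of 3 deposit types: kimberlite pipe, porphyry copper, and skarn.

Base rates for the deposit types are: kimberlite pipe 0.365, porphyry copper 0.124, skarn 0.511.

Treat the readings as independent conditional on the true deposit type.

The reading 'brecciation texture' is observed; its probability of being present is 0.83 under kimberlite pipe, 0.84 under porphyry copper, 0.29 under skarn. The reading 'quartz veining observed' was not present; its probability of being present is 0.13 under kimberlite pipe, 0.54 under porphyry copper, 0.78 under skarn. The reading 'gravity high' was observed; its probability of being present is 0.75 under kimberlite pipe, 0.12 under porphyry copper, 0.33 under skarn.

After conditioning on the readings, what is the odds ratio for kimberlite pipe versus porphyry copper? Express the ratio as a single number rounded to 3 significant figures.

Unnormalized posterior weight (prior times the reading likelihoods) for each of the two hypotheses (using 1 − P(present | H) for each absent reading):
  kimberlite pipe: 0.365 × 0.83 × (1 − 0.13) × 0.75 = 0.19767
  porphyry copper: 0.124 × 0.84 × (1 − 0.54) × 0.12 = 0.0057496
Posterior odds = 0.19767 / 0.0057496 ≈ 34.4.

34.4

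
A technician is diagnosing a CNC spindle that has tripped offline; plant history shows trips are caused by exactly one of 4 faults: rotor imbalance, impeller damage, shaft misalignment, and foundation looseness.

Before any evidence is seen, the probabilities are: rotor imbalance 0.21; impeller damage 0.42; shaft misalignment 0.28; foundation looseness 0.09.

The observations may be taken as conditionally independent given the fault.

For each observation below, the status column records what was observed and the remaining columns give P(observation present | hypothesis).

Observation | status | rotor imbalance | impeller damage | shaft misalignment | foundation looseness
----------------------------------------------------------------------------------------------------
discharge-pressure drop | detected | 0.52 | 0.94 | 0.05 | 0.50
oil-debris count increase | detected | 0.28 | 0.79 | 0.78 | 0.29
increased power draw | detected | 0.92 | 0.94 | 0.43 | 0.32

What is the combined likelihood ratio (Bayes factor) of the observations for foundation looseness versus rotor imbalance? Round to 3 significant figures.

0.346

Take the product of per-observation likelihoods under each hypothesis, then divide.
  foundation looseness: 0.50 × 0.29 × 0.32 = 0.0464
  rotor imbalance: 0.52 × 0.28 × 0.92 = 0.13395
Bayes factor = 0.0464 / 0.13395 ≈ 0.346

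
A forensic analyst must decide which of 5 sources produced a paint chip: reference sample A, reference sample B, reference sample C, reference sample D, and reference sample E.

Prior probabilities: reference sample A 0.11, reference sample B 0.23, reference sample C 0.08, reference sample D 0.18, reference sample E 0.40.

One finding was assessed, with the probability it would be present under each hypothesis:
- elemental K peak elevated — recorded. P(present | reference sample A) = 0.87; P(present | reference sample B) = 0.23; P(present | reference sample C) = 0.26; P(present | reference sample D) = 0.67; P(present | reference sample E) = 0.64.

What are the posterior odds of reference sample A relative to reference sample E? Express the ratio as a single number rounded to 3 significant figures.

Posterior odds equal prior odds times the likelihood ratio; only the two competing hypotheses matter.
  reference sample A: 0.11 × 0.87 = 0.0957
  reference sample E: 0.40 × 0.64 = 0.256
Posterior odds = 0.0957 / 0.256 ≈ 0.374.

0.374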